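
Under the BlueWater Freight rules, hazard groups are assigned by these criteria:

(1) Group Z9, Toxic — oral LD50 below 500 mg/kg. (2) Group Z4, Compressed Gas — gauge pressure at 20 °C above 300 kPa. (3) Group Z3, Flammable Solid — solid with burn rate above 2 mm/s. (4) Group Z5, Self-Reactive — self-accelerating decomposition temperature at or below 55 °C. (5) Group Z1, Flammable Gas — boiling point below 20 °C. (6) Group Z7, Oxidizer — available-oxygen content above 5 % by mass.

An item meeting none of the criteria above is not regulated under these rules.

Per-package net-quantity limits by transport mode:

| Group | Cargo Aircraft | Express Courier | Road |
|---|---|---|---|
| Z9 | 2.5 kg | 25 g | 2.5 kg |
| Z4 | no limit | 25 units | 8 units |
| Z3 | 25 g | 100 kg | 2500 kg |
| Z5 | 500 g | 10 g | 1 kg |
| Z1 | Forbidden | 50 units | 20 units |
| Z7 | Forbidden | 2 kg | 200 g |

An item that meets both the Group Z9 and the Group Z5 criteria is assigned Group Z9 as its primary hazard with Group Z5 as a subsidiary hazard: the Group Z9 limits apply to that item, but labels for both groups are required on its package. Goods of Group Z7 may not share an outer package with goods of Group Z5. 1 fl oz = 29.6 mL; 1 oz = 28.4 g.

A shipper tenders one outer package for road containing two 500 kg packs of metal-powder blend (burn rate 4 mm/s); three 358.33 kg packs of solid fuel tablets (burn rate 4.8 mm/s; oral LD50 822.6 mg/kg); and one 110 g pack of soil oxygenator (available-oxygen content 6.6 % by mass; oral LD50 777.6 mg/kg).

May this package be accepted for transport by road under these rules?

With burn rate 4 mm/s (> 2 mm/s), the metal-powder blend falls in Group Z3.
With burn rate 4.8 mm/s (> 2 mm/s), the solid fuel tablets fall in Group Z3.
With available-oxygen content 6.6 % by mass (> 5 % by mass), the soil oxygenator falls in Group Z7.
Group Z7 quantity: 110 g.
That is within the Group Z7 road limit of 200 g.
Group Z3 net quantity: (two 500 kg packs = 1000 kg) + (three 358.33 kg packs = 1074.99 kg) = 2074.99 kg.
That is within the Group Z3 road limit of 2500 kg.
The segregation rule (Group Z7 with Group Z5) does not apply to Group Z7 with Group Z3.
Every hazard group is within its road limit and no segregation rule is violated.

Yes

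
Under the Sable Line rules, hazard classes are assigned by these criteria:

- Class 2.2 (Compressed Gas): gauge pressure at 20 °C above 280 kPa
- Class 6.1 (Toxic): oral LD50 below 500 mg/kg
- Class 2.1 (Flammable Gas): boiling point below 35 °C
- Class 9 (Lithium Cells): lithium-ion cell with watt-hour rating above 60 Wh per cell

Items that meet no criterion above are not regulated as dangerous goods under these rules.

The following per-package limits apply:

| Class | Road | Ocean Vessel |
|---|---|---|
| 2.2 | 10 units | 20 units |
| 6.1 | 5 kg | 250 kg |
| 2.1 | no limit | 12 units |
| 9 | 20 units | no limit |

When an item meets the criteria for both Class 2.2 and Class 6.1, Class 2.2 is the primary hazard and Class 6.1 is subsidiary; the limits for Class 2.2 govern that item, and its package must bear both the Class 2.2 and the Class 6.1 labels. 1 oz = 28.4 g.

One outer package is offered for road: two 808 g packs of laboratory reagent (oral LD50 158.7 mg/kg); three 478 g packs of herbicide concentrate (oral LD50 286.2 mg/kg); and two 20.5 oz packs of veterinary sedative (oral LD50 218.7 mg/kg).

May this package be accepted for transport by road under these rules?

Yes

With oral LD50 158.7 mg/kg (< 500 mg/kg), the laboratory reagent falls in Class 6.1.
With oral LD50 286.2 mg/kg (< 500 mg/kg), the herbicide concentrate falls in Class 6.1.
The veterinary sedative has oral LD50 218.7 mg/kg, which is < 500 mg/kg, so it is Class 6.1 (Toxic).
Class 6.1 net quantity: (two 808 g packs = 1.616 kg) + (three 478 g packs = 1.434 kg) + (two 20.5 oz packs = 1164.4 g) = 4214.4 g.
4214.4 g is within the road limit of 5 kg for Class 6.1.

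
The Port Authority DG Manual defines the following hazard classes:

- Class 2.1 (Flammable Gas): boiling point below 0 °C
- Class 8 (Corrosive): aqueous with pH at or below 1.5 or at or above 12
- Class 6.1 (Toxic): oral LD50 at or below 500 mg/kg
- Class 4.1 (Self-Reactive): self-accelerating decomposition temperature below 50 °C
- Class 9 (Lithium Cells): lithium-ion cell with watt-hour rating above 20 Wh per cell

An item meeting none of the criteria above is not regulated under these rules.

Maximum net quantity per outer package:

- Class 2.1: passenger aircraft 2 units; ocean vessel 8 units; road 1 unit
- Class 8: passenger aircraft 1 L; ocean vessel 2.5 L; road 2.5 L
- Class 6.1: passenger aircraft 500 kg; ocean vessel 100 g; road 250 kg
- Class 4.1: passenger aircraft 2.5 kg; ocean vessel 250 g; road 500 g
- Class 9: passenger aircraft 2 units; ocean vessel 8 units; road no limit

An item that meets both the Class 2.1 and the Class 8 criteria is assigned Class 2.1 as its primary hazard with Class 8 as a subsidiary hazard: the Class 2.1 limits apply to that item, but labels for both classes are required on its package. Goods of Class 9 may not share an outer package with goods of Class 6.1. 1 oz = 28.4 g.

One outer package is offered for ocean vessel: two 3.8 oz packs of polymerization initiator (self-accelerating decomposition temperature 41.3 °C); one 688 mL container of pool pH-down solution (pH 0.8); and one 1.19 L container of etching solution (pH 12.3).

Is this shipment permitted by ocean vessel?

Yes

With self-accelerating decomposition temperature 41.3 °C (< 50 °C), the polymerization initiator falls in Class 4.1.
The pool pH-down solution has pH 0.8, which is ≤ 1.5, so it is Class 8 (Corrosive).
pH 12.3 meets the Class 8 criterion (Corrosive), so the etching solution is Class 8.
Total Class 8: 688 mL + 1.19 L = 1.878 L.
That is within the Class 8 ocean vessel limit of 2.5 L.
Class 4.1 quantity: two 3.8 oz packs = 215.84 g.
215.84 g ≤ 250 g (ocean vessel limit, Class 4.1) — within limit.
The segregation rule (Class 9 with Class 6.1) does not apply to Class 8 with Class 4.1.
Every hazard class is within its ocean vessel limit and no segregation rule is violated.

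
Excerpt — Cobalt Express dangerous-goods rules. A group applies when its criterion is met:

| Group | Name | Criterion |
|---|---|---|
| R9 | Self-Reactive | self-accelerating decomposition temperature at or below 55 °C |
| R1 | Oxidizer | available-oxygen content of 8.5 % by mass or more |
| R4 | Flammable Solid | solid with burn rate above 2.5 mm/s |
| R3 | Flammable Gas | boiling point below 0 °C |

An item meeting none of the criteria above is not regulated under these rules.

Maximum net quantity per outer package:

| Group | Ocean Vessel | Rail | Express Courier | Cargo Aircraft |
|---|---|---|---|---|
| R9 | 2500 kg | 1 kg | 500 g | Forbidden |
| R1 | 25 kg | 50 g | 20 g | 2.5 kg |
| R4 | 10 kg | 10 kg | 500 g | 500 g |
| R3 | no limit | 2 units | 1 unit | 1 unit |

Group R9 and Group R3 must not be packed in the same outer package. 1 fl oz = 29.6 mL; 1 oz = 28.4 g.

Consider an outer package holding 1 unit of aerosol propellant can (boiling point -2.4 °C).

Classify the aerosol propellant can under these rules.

With boiling point -2.4 °C (< 0 °C), the aerosol propellant can falls in Group R3.

Group R3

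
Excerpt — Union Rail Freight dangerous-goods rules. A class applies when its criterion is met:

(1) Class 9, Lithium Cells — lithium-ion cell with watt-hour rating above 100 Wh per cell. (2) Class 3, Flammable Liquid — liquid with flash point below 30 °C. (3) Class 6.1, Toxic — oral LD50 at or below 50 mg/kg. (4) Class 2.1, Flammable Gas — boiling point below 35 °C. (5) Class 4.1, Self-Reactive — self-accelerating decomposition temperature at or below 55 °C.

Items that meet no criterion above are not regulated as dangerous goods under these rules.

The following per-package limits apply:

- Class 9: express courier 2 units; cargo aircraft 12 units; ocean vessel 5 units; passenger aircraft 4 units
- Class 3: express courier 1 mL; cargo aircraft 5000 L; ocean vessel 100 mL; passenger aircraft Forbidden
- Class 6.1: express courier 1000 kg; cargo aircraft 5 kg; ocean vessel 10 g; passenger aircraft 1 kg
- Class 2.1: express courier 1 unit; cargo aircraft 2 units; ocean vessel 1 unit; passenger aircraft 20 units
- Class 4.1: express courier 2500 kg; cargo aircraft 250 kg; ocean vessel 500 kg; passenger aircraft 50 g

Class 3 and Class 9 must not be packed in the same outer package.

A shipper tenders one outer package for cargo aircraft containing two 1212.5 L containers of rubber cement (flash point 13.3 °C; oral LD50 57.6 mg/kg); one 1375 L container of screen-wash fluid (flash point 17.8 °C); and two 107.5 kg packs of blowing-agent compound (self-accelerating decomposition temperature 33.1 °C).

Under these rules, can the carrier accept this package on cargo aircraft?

Yes

Flash point 13.3 °C meets the Class 3 criterion (Flammable Liquid), so the rubber cement is Class 3.
With flash point 17.8 °C (< 30 °C), the screen-wash fluid falls in Class 3.
With self-accelerating decomposition temperature 33.1 °C (≤ 55 °C), the blowing-agent compound falls in Class 4.1.
Total Class 3: (two 1212.5 L containers = 2425 L) + 1375 L = 3800 L.
3800 L ≤ 5000 L (cargo aircraft limit, Class 3) — within limit.
Class 4.1 quantity: two 107.5 kg packs = 215 kg.
That is within the Class 4.1 cargo aircraft limit of 250 kg.
The segregation rule (Class 3 with Class 9) does not apply to Class 3 with Class 4.1.
Every hazard class is within its cargo aircraft limit and no segregation rule is violated.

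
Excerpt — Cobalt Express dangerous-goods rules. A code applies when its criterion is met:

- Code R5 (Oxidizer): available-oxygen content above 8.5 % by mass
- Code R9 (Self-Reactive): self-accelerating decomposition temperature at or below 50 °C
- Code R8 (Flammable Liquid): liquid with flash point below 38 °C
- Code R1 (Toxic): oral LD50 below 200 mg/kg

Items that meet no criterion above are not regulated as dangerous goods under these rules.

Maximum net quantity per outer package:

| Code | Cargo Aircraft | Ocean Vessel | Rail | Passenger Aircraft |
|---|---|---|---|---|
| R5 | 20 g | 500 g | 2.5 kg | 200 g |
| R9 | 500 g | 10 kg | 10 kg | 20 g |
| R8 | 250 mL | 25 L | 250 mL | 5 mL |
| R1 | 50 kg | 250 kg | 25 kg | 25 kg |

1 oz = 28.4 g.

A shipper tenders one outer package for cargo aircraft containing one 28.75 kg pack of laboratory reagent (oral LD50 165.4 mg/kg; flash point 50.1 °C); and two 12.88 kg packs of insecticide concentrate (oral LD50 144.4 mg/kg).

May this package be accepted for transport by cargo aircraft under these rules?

Oral LD50 165.4 mg/kg meets the Code R1 criterion (Toxic), so the laboratory reagent is Code R1.
Insecticide concentrate: oral LD50 144.4 mg/kg < 200 mg/kg → Code R1 (Toxic).
Code R1 net quantity: 28.75 kg + (two 12.88 kg packs = 25.76 kg) = 54.51 kg.
That exceeds the Code R1 cargo aircraft limit of 50 kg.

No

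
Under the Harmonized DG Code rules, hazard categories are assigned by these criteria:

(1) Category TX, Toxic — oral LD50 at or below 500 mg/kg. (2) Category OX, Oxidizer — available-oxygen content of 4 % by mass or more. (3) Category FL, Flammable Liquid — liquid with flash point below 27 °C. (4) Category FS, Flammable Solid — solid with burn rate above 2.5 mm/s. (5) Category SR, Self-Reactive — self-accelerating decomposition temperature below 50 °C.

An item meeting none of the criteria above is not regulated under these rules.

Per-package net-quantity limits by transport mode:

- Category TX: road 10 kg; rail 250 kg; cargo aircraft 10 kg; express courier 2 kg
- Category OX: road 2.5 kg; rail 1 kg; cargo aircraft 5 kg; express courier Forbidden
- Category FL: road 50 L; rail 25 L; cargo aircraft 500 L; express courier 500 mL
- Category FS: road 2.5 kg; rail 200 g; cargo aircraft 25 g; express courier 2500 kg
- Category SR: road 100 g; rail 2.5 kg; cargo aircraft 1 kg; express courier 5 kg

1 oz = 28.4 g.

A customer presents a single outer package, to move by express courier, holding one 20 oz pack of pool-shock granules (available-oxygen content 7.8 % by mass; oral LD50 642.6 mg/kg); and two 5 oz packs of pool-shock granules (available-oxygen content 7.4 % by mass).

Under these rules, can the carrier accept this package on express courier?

No

Pool-shock granules: available-oxygen content 7.8 % by mass ≥ 4 % by mass → Category OX (Oxidizer).
With available-oxygen content 7.4 % by mass (≥ 4 % by mass), the pool-shock granules fall in Category OX.
Total Category OX: (one 20 oz pack = 568 g) + (two 5 oz packs = 284 g) = 852 g.
By express courier, Category OX is Forbidden regardless of quantity.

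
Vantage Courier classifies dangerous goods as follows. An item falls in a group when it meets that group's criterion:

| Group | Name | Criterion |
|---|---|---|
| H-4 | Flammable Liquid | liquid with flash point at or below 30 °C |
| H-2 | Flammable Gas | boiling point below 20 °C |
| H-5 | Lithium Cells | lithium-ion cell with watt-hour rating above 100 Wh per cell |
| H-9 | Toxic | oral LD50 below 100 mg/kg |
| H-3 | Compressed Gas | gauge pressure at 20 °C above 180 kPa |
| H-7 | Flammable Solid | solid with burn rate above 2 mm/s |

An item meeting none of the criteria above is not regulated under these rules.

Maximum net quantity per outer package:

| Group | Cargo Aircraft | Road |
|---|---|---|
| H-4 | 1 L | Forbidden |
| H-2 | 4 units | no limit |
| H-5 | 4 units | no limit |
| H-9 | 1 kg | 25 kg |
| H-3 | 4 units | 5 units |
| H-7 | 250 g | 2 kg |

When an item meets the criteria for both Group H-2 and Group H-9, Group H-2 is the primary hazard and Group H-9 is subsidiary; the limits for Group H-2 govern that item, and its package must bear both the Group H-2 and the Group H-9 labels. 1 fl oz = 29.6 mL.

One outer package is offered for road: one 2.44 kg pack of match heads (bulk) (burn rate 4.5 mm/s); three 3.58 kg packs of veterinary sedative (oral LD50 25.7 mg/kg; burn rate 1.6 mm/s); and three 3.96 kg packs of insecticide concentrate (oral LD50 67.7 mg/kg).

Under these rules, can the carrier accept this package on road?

With burn rate 4.5 mm/s (> 2 mm/s), the match heads (bulk) fall in Group H-7.
With oral LD50 25.7 mg/kg (< 100 mg/kg), the veterinary sedative falls in Group H-9.
Insecticide concentrate: oral LD50 67.7 mg/kg < 100 mg/kg → Group H-9 (Toxic).
Group H-7 quantity: 2.44 kg.
2.44 kg > 2 kg (road limit, Group H-7) — over the limit.
Total Group H-9: (three 3.58 kg packs = 10.74 kg) + (three 3.96 kg packs = 11.88 kg) = 22.62 kg.
22.62 kg ≤ 25 kg (road limit, Group H-9) — within limit.

No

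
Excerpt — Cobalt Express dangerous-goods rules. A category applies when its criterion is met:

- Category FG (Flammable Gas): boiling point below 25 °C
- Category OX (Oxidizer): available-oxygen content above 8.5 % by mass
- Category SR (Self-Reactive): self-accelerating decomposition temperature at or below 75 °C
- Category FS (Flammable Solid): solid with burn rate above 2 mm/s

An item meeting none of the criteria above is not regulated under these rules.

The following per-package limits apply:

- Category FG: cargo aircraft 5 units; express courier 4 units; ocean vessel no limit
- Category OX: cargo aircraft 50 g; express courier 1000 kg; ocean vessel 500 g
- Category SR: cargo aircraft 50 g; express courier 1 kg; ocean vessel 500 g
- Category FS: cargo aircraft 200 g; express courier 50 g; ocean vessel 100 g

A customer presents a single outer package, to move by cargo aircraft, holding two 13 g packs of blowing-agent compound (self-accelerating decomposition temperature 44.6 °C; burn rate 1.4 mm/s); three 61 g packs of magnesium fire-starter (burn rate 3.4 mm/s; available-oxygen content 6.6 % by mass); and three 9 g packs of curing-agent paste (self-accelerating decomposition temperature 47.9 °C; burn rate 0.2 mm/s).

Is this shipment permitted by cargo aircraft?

Blowing-agent compound: self-accelerating decomposition temperature 44.6 °C ≤ 75 °C → Category SR (Self-Reactive).
Magnesium fire-starter: burn rate 3.4 mm/s > 2 mm/s → Category FS (Flammable Solid).
Self-accelerating decomposition temperature 47.9 °C meets the Category SR criterion (Self-Reactive), so the curing-agent paste is Category SR.
Category SR net quantity: (two 13 g packs = 26 g) + (three 9 g packs = 27 g) = 53 g.
53 g exceeds the cargo aircraft limit of 50 g for Category SR.
Category FS quantity: three 61 g packs = 183 g.
That is within the Category FS cargo aircraft limit of 200 g.

No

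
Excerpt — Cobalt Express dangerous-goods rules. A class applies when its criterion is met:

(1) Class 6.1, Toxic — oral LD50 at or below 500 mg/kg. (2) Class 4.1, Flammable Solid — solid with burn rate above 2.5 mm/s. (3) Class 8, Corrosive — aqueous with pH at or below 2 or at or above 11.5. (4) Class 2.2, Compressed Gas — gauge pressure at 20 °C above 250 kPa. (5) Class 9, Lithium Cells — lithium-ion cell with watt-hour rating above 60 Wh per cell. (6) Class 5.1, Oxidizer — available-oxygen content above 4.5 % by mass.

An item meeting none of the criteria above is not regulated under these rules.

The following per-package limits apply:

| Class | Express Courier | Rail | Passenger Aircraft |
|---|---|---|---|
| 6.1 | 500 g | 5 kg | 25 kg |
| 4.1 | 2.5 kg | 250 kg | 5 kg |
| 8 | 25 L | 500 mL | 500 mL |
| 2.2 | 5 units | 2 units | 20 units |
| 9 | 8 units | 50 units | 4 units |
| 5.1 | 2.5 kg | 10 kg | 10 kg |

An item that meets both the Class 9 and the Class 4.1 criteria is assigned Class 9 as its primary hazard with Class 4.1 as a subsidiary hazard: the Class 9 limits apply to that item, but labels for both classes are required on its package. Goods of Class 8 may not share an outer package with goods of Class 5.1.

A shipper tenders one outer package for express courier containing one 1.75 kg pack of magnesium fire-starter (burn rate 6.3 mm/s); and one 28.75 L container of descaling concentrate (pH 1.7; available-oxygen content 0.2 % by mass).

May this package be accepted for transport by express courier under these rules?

No

With burn rate 6.3 mm/s (> 2.5 mm/s), the magnesium fire-starter falls in Class 4.1.
Descaling concentrate: pH 1.7 ≤ 2 → Class 8 (Corrosive).
Class 8 quantity: 28.75 L.
That exceeds the Class 8 express courier limit of 25 L.
Class 4.1 quantity: 1.75 kg.
That is within the Class 4.1 express courier limit of 2.5 kg.
The segregation rule (Class 8 with Class 5.1) does not apply to Class 8 with Class 4.1.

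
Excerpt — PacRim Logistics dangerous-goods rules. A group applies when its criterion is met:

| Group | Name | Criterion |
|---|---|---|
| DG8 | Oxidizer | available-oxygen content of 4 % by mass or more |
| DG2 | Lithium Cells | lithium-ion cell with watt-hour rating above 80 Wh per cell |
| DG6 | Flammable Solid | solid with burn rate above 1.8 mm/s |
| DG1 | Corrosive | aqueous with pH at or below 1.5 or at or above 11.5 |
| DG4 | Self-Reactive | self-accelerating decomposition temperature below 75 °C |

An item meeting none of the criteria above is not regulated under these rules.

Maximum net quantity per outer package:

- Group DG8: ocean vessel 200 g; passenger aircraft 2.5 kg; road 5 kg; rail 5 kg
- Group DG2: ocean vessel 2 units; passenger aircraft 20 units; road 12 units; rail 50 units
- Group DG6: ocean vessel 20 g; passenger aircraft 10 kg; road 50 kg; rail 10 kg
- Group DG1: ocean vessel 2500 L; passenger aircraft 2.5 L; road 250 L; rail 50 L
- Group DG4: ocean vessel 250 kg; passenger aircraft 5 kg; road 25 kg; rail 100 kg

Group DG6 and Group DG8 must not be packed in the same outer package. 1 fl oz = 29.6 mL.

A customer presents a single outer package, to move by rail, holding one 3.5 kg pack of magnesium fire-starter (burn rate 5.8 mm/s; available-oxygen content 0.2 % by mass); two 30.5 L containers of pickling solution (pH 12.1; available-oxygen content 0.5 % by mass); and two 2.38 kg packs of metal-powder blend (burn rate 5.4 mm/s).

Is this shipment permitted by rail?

With burn rate 5.8 mm/s (> 1.8 mm/s), the magnesium fire-starter falls in Group DG6.
pH 12.1 meets the Group DG1 criterion (Corrosive), so the pickling solution is Group DG1.
Burn rate 5.4 mm/s meets the Group DG6 criterion (Flammable Solid), so the metal-powder blend is Group DG6.
Group DG6 net quantity: 3.5 kg + (two 2.38 kg packs = 4.76 kg) = 8.26 kg.
8.26 kg ≤ 10 kg (rail limit, Group DG6) — within limit.
Group DG1 quantity: two 30.5 L containers = 61 L.
That exceeds the Group DG1 rail limit of 50 L.
The segregation rule (Group DG6 with Group DG8) does not apply to Group DG6 with Group DG1.

No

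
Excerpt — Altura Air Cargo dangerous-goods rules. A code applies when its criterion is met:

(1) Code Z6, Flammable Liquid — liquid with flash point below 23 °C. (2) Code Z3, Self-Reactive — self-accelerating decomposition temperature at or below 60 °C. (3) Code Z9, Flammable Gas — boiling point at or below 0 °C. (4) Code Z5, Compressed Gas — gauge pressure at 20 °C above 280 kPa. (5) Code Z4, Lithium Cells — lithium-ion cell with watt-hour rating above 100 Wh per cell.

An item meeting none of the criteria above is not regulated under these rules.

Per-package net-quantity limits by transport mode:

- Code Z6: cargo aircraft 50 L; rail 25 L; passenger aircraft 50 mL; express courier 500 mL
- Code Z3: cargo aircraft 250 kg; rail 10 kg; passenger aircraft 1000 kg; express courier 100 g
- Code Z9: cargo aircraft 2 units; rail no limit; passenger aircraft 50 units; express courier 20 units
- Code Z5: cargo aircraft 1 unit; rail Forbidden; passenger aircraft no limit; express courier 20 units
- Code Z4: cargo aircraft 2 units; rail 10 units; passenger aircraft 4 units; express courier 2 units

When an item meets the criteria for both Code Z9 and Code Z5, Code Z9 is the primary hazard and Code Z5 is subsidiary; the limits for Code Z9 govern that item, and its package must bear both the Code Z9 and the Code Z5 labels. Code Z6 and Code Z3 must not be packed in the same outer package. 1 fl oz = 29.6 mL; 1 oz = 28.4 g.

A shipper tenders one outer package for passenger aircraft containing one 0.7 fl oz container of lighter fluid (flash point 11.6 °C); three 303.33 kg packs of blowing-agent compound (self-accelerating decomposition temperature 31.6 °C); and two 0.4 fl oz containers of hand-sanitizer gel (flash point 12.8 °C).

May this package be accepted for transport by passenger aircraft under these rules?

No

Lighter fluid: flash point 11.6 °C < 23 °C → Code Z6 (Flammable Liquid).
Blowing-agent compound: self-accelerating decomposition temperature 31.6 °C ≤ 60 °C → Code Z3 (Self-Reactive).
With flash point 12.8 °C (< 23 °C), the hand-sanitizer gel falls in Code Z6.
Total Code Z6: (one 0.7 fl oz container = 20.72 mL) + (two 0.4 fl oz containers = 23.68 mL) = 44.4 mL.
44.4 mL is within the passenger aircraft limit of 50 mL for Code Z6.
Code Z3 quantity: three 303.33 kg packs = 909.99 kg.
909.99 kg ≤ 1000 kg (passenger aircraft limit, Code Z3) — within limit.
Code Z6 and Code Z3 may not share an outer package.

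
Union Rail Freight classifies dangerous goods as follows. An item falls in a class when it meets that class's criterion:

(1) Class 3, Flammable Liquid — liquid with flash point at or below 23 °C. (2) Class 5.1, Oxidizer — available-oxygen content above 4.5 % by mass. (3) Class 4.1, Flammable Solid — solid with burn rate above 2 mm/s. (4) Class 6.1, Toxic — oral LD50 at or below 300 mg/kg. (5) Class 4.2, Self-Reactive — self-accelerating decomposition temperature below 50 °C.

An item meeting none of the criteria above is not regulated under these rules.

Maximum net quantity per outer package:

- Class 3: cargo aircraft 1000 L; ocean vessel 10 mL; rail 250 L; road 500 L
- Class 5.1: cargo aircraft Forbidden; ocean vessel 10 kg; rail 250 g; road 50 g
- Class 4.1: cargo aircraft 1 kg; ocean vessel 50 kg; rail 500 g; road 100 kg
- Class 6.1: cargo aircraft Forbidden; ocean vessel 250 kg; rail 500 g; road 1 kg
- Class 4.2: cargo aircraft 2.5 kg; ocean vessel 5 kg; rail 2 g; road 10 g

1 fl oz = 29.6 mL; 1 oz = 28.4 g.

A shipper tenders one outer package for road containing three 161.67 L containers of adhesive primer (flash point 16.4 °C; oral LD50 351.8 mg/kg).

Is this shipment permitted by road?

With flash point 16.4 °C (≤ 23 °C), the adhesive primer falls in Class 3.
Class 3 quantity: three 161.67 L containers = 485.01 L.
485.01 L ≤ 500 L (road limit, Class 3) — within limit.

Yes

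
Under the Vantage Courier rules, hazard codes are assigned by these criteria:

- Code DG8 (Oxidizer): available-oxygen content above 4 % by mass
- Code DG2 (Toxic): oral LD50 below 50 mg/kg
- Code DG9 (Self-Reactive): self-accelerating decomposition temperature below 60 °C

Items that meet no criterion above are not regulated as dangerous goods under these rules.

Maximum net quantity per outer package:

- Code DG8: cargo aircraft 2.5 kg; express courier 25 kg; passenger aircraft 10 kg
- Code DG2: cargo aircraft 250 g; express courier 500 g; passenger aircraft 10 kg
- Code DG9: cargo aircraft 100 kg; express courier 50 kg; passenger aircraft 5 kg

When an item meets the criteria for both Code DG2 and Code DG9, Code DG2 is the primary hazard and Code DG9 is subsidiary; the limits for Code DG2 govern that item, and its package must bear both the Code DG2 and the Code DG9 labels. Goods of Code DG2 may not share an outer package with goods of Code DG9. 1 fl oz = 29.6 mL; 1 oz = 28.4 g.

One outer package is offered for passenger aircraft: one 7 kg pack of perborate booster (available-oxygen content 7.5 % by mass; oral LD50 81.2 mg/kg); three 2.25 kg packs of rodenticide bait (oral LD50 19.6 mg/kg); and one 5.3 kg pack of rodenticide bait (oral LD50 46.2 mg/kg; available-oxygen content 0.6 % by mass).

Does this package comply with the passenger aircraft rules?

No

The perborate booster has available-oxygen content 7.5 % by mass, which is > 4 % by mass, so it is Code DG8 (Oxidizer).
Oral LD50 19.6 mg/kg meets the Code DG2 criterion (Toxic), so the rodenticide bait is Code DG2.
Rodenticide bait: oral LD50 46.2 mg/kg < 50 mg/kg → Code DG2 (Toxic).
Code DG2 net quantity: (three 2.25 kg packs = 6.75 kg) + 5.3 kg = 12.05 kg.
That exceeds the Code DG2 passenger aircraft limit of 10 kg.
Code DG8 quantity: 7 kg.
7 kg ≤ 10 kg (passenger aircraft limit, Code DG8) — within limit.
The segregation rule (Code DG2 with Code DG9) does not apply to Code DG2 with Code DG8.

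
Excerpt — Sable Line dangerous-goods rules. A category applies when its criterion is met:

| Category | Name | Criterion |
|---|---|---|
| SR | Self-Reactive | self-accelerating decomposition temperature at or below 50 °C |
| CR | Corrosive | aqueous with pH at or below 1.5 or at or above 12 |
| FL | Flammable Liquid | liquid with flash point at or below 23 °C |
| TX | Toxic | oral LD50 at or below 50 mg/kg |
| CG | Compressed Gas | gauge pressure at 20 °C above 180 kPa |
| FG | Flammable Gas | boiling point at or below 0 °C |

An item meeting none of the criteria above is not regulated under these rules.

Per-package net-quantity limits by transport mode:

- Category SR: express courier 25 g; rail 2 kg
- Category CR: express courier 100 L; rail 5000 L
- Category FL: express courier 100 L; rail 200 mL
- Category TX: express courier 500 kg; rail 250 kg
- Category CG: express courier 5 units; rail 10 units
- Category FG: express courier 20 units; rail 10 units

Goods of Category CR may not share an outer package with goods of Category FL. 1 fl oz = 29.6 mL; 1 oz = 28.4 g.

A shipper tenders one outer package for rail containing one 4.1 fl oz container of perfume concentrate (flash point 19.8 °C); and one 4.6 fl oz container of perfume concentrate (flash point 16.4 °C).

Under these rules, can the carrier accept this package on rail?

Perfume concentrate: flash point 19.8 °C ≤ 23 °C → Category FL (Flammable Liquid).
Perfume concentrate: flash point 16.4 °C ≤ 23 °C → Category FL (Flammable Liquid).
Total Category FL: (one 4.1 fl oz container = 121.36 mL) + (one 4.6 fl oz container = 136.16 mL) = 257.52 mL.
257.52 mL > 200 mL (rail limit, Category FL) — over the limit.

No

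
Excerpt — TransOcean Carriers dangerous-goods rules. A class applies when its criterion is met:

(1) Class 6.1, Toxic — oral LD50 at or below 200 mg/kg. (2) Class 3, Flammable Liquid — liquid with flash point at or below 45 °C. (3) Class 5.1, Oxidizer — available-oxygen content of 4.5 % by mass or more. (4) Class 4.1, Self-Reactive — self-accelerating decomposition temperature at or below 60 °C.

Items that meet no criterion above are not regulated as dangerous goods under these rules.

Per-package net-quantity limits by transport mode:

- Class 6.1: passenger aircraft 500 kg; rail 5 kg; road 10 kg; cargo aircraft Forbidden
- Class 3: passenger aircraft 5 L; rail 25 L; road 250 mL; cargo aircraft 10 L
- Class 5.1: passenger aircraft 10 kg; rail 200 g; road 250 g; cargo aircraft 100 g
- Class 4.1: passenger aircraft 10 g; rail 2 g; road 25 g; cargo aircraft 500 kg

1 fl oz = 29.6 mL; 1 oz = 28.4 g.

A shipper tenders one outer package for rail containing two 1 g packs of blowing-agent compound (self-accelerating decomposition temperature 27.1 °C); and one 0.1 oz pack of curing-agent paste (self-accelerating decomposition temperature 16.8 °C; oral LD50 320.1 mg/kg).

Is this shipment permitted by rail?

No

Self-accelerating decomposition temperature 27.1 °C meets the Class 4.1 criterion (Self-Reactive), so the blowing-agent compound is Class 4.1.
With self-accelerating decomposition temperature 16.8 °C (≤ 60 °C), the curing-agent paste falls in Class 4.1.
Total Class 4.1: (two 1 g packs = 2 g) + (one 0.1 oz pack = 2.84 g) = 4.84 g.
4.84 g exceeds the rail limit of 2 g for Class 4.1.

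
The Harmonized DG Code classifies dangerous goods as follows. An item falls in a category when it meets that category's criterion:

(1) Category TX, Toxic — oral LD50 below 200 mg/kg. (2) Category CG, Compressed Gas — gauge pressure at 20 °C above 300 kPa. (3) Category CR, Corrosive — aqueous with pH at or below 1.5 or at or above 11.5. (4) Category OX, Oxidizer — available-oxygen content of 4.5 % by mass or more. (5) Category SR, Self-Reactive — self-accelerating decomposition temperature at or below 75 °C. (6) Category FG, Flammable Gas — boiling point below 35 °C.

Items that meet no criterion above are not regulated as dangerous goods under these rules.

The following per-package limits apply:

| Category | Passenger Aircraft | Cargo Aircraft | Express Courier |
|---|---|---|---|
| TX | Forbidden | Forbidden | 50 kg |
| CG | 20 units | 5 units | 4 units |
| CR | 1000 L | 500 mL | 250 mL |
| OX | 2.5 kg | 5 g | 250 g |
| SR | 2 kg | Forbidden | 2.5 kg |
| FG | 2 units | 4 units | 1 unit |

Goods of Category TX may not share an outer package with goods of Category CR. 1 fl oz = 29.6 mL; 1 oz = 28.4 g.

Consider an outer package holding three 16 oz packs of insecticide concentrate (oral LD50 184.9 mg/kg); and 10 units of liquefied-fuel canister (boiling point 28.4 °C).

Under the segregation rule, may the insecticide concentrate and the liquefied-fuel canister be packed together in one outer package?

With oral LD50 184.9 mg/kg (< 200 mg/kg), the insecticide concentrate falls in Category TX.
With boiling point 28.4 °C (< 35 °C), the liquefied-fuel canister falls in Category FG.
No segregation rule bars Category TX with Category FG.

Yes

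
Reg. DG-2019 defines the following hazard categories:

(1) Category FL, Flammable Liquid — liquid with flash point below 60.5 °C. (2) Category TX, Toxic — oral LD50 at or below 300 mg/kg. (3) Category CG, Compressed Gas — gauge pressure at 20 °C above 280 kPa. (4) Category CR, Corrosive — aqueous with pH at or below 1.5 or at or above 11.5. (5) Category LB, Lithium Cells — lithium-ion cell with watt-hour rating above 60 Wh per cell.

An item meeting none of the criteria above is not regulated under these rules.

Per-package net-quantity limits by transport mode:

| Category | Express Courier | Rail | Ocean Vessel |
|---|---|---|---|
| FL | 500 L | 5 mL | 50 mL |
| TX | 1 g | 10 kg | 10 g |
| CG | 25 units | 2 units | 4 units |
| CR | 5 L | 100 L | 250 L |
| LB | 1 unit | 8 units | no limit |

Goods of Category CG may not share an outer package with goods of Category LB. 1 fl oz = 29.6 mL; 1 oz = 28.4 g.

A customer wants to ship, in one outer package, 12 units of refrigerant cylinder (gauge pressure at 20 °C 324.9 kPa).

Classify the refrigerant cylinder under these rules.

The refrigerant cylinder has gauge pressure at 20 °C 324.9 kPa, which is > 280 kPa, so it is Category CG (Compressed Gas).

Category CG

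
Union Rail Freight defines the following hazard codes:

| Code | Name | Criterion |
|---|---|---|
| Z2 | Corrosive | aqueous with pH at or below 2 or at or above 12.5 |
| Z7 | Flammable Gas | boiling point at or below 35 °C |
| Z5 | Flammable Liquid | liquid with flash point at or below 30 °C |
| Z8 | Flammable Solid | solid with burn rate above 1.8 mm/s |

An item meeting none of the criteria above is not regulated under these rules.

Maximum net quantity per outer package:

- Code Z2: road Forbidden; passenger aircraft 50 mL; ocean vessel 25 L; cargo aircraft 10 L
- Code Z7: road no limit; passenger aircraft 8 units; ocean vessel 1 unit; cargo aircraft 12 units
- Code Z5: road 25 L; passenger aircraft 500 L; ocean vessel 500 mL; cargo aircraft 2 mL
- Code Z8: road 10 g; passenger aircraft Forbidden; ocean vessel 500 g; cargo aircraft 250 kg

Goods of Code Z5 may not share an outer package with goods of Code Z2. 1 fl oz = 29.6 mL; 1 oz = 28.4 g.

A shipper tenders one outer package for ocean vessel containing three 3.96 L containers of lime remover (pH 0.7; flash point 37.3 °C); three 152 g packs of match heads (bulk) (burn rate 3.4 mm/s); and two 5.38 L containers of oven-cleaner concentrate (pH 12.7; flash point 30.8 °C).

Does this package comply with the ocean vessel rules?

Yes

With pH 0.7 (≤ 2), the lime remover falls in Code Z2.
Burn rate 3.4 mm/s meets the Code Z8 criterion (Flammable Solid), so the match heads (bulk) are Code Z8.
pH 12.7 meets the Code Z2 criterion (Corrosive), so the oven-cleaner concentrate is Code Z2.
Code Z2 net quantity: (three 3.96 L containers = 11.88 L) + (two 5.38 L containers = 10.76 L) = 22.64 L.
22.64 L is within the ocean vessel limit of 25 L for Code Z2.
Code Z8 quantity: three 152 g packs = 456 g.
456 g is within the ocean vessel limit of 500 g for Code Z8.
The segregation rule (Code Z5 with Code Z2) does not apply to Code Z2 with Code Z8.
Every hazard code is within its ocean vessel limit and no segregation rule is violated.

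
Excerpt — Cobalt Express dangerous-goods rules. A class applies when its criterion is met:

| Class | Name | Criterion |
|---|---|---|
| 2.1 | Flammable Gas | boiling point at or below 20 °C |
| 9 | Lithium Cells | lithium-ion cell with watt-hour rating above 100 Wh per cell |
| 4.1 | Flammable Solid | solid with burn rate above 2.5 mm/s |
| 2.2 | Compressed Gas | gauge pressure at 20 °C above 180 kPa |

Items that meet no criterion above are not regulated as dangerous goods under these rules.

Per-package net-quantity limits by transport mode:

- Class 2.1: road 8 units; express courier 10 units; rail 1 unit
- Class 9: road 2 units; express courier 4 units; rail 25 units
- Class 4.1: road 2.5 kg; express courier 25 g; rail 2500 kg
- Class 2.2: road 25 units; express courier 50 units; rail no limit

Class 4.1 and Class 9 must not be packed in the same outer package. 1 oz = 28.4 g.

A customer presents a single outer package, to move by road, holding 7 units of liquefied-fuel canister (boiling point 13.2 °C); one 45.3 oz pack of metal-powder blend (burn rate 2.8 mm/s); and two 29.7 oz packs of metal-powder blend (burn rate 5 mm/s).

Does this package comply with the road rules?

No

Liquefied-fuel canister: boiling point 13.2 °C ≤ 20 °C → Class 2.1 (Flammable Gas).
Metal-powder blend: burn rate 2.8 mm/s > 2.5 mm/s → Class 4.1 (Flammable Solid).
Burn rate 5 mm/s meets the Class 4.1 criterion (Flammable Solid), so the metal-powder blend is Class 4.1.
Total Class 4.1: (one 45.3 oz pack = 1286.52 g) + (two 29.7 oz packs = 1686.96 g) = 2973.48 g.
2973.48 g > 2.5 kg (road limit, Class 4.1) — over the limit.
Class 2.1 quantity: 7 units.
7 units is within the road limit of 8 units for Class 2.1.
The segregation rule (Class 4.1 with Class 9) does not apply to Class 4.1 with Class 2.1.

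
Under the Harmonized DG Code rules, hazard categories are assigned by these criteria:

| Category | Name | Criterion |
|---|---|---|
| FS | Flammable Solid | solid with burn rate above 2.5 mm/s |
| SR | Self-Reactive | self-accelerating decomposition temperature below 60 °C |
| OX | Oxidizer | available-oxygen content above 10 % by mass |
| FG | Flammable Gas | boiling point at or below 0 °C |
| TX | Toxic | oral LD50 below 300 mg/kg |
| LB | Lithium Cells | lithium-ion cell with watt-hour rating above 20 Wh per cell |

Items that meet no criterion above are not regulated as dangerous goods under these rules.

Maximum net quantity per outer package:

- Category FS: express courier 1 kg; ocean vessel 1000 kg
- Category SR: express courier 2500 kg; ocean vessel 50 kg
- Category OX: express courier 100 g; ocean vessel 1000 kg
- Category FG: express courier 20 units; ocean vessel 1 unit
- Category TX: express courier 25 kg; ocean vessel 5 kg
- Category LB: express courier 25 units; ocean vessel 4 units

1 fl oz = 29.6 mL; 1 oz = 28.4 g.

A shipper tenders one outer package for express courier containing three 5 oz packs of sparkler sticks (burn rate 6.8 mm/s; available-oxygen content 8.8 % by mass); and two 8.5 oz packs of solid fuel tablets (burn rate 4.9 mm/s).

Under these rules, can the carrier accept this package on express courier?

Yes

With burn rate 6.8 mm/s (> 2.5 mm/s), the sparkler sticks fall in Category FS.
Solid fuel tablets: burn rate 4.9 mm/s > 2.5 mm/s → Category FS (Flammable Solid).
Total Category FS: (three 5 oz packs = 426 g) + (two 8.5 oz packs = 482.8 g) = 908.8 g.
908.8 g ≤ 1 kg (express courier limit, Category FS) — within limit.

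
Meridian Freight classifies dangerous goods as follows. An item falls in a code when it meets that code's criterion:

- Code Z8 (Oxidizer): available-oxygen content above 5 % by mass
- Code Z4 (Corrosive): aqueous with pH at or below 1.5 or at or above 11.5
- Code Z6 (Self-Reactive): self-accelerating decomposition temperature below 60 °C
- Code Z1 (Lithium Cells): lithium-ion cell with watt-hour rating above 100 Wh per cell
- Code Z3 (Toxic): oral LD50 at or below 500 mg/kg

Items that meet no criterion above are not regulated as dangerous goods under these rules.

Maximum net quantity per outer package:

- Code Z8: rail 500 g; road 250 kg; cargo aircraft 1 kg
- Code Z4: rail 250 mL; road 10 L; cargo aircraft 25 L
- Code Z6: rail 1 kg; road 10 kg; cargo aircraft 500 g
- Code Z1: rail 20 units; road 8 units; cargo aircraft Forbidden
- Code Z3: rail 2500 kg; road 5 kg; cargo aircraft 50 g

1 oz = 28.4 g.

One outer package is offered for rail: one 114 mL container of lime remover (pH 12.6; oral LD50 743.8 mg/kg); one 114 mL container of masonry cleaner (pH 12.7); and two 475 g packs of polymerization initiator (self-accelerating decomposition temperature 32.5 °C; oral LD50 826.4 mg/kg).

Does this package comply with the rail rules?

The lime remover has pH 12.6, which is ≥ 11.5, so it is Code Z4 (Corrosive).
Masonry cleaner: pH 12.7 ≥ 11.5 → Code Z4 (Corrosive).
Self-accelerating decomposition temperature 32.5 °C meets the Code Z6 criterion (Self-Reactive), so the polymerization initiator is Code Z6.
Code Z4 net quantity: 114 mL + 114 mL = 228 mL.
228 mL ≤ 250 mL (rail limit, Code Z4) — within limit.
Code Z6 quantity: two 475 g packs = 950 g.
950 g ≤ 1 kg (rail limit, Code Z6) — within limit.
Every hazard code is within its rail limit and no segregation rule is violated.

Yes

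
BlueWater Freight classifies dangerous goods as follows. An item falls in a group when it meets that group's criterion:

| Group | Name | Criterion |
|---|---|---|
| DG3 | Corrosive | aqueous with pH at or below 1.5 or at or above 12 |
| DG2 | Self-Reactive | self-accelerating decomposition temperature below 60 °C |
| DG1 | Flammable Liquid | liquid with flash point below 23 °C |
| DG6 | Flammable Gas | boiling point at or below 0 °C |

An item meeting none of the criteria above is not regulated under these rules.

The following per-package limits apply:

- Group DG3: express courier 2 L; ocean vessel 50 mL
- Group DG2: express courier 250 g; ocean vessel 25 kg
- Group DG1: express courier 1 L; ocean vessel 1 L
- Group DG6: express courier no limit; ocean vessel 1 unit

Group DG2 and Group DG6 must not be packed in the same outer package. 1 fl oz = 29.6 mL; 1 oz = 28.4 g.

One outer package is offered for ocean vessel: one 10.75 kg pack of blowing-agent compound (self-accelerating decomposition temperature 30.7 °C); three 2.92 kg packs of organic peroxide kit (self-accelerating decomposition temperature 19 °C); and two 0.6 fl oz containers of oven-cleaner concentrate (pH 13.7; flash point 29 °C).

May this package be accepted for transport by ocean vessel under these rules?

Self-accelerating decomposition temperature 30.7 °C meets the Group DG2 criterion (Self-Reactive), so the blowing-agent compound is Group DG2.
The organic peroxide kit has self-accelerating decomposition temperature 19 °C, which is < 60 °C, so it is Group DG2 (Self-Reactive).
pH 13.7 meets the Group DG3 criterion (Corrosive), so the oven-cleaner concentrate is Group DG3.
Total Group DG2: 10.75 kg + (three 2.92 kg packs = 8.76 kg) = 19.51 kg.
That is within the Group DG2 ocean vessel limit of 25 kg.
Group DG3 quantity: two 0.6 fl oz containers = 35.52 mL.
That is within the Group DG3 ocean vessel limit of 50 mL.
The segregation rule (Group DG2 with Group DG6) does not apply to Group DG2 with Group DG3.
Every hazard group is within its ocean vessel limit and no segregation rule is violated.

Yes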